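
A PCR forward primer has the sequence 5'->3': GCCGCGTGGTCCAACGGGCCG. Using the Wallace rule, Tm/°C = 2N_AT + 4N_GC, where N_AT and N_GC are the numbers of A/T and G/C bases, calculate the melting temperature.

Base counts: C=8, T=2, A=2, G=9
So N_AT = 4 and N_GC = 17.
Tm = 4·17 + 2·4 = 68 + 8 = 76°C

76°C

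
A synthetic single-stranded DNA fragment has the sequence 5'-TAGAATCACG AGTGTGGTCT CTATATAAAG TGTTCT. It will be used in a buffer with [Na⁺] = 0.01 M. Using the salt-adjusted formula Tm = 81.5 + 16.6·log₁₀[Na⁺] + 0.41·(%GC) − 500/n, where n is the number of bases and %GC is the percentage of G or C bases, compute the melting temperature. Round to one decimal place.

Length n = 36. G=8, C=5, T=13, A=10
G+C = 13, so %GC = 13/36 × 100 = 36.111%
Salt term: 16.6 × (-2) = -33.2
GC term: 0.41 × 36.111 = 14.806; length term: −500/36 = −13.889
Tm = 81.5 + (-33.2) + 14.806 − 13.889 = 49.217 → 49.2°C

49.2°C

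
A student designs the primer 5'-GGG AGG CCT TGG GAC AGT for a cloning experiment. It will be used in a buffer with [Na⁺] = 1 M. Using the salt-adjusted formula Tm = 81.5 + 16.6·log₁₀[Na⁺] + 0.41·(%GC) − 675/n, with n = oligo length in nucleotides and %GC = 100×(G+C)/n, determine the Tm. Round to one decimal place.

71.3°C

Length n = 18. Counting bases: G=9, T=3, C=3, A=3
G+C = 12, so %GC = 12/18 × 100 = 66.667%
Salt term: 16.6 × (0) = 0
GC term: 0.41 × 66.667 = 27.333; length term: −675/18 = −37.5
Tm = 81.5 + (0) + 27.333 − 37.5 = 71.333 → 71.3°C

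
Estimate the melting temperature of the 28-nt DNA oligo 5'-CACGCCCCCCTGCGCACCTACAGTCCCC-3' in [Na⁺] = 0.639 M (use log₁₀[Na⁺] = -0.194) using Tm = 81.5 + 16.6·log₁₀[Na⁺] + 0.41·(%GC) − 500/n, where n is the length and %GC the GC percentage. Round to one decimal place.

Length n = 28. T=3, G=4, A=4, C=17
G+C = 21, so %GC = 21/28 × 100 = 75%
Salt term: 16.6 × (-0.194) = -3.22
GC term: 0.41 × 75 = 30.75; length term: −500/28 = −17.857
Tm = 81.5 + (-3.22) + 30.75 − 17.857 = 91.173 → 91.2°C

91.2°C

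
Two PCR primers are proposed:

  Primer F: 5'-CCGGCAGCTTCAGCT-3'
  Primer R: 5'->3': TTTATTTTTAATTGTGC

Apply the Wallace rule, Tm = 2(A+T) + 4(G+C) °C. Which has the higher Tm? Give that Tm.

Primer F: A+T=5, G+C=10 → Tm = 2(5)+4(10) = 50°C
Primer R: A+T=14, G+C=3 → Tm = 2(14)+4(3) = 40°C
50°C vs 40°C → primer F is higher.

Primer F, 50°C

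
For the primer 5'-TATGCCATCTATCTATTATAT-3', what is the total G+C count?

5

Base counts: G=1, C=4, A=6, T=10
G+C = 1 + 4 = 5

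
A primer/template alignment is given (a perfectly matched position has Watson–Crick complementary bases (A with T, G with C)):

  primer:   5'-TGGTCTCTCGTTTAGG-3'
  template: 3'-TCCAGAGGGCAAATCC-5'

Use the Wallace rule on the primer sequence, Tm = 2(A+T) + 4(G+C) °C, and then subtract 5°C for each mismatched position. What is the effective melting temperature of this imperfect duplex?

Primer base counts: A=1, T=7, G=5, C=3 → A+T=8, G+C=8
Perfect-match Tm = 2(8) + 4(8) = 16 + 32 = 48°C
Mismatches (positions where the bases are not complementary): 2 (at positions 1, 8)
Effective Tm = 48 − 2×5 = 48 − 10 = 38°C

38°C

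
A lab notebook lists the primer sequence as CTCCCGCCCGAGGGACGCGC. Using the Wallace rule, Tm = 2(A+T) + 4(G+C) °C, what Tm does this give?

T=1, G=7, C=10, A=2
AT pairs contribute 3, GC pairs contribute 17.
Tm = 2(3) + 4(17) = 6 + 68 = 74°C

74°C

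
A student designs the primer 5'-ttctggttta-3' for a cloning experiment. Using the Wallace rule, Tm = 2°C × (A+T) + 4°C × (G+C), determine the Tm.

26°C

A=1, C=1, G=2, T=6
AT pairs contribute 7, GC pairs contribute 3.
Tm = 2×7 + 4×3 = 26°C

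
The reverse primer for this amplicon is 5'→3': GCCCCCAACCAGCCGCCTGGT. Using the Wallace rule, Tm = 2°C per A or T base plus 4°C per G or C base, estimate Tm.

74°C

C=11, T=2, G=5, A=3
So N_AT = 5 and N_GC = 16.
Tm = 2(5) + 4(16) = 10 + 64 = 74°C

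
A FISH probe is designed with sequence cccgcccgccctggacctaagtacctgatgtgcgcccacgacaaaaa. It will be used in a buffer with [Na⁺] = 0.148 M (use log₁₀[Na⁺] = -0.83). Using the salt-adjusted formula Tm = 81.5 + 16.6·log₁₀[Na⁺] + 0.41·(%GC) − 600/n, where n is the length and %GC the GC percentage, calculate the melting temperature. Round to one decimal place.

80.3°C

Length n = 47. Base counts: C=19, A=12, G=10, T=6
G+C = 29, so %GC = 29/47 × 100 = 61.702%
Salt term: 16.6 × (-0.83) = -13.778
GC term: 0.41 × 61.702 = 25.298; length term: −600/47 = −12.766
Tm = 81.5 + (-13.778) + 25.298 − 12.766 = 80.254 → 80.3°C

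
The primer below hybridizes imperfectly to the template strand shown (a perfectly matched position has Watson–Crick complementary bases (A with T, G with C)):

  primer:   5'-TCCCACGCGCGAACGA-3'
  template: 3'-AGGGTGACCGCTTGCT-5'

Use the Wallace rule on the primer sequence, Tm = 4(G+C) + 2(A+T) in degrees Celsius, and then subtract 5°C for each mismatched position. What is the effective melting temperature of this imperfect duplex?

Primer base counts: A=4, T=1, G=4, C=7 → A+T=5, G+C=11
Perfect-match Tm = 2(5) + 4(11) = 10 + 44 = 54°C
Mismatches (positions where the bases are not complementary): 2 (at positions 7, 8)
Effective Tm = 54 − 2×5 = 54 − 10 = 44°C

44°C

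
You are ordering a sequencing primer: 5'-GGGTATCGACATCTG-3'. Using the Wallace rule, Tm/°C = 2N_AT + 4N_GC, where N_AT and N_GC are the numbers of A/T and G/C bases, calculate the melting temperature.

C=3, A=3, T=4, G=5
So N_AT = 7 and N_GC = 8.
Tm = 2×7 + 4×8 = 46°C

46°C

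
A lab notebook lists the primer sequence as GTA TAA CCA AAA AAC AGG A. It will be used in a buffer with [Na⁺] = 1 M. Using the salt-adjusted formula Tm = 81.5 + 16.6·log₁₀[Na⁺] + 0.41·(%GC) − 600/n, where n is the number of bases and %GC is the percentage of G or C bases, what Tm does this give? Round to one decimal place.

Length n = 19. Scanning the sequence gives C=3, G=3, T=2, A=11.
G+C = 6, so %GC = 6/19 × 100 = 31.579%
Salt term: 16.6 × (0) = 0
GC term: 0.41 × 31.579 = 12.947; length term: −600/19 = −31.579
Tm = 81.5 + (0) + 12.947 − 31.579 = 62.868 → 62.9°C

62.9°C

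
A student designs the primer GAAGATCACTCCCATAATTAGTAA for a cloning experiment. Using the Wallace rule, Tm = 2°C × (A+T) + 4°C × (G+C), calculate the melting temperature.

64°C

Scanning the sequence gives A=10, T=6, C=5, G=3.
So N_AT = 16 and N_GC = 8.
Tm = 2(16) + 4(8) = 32 + 32 = 64°C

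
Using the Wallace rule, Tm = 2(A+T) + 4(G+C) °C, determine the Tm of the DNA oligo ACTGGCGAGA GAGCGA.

G=7, A=5, C=3, T=1
A+T = 6, G+C = 10
Tm = 2(6) + 4(10) = 12 + 40 = 52°C

52°C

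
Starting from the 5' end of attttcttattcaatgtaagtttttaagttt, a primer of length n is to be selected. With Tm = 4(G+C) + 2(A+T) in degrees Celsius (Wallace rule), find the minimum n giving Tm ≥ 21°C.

First 9 bases: ATTTTCTTA → Tm = 20°C (< 21°C)
First 10 bases: ATTTTCTTAT → Tm = 22°C (≥ 21°C)
Since every base adds ≥2°C, Tm only increases with n, so the threshold is first crossed at n = 10.

n = 10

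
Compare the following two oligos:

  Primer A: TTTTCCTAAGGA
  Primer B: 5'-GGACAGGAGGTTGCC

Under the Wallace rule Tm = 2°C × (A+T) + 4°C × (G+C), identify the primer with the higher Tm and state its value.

Primer B, 50°C

Primer A: A+T=8, G+C=4 → Tm = 2(8)+4(4) = 32°C
Primer B: A+T=5, G+C=10 → Tm = 2(5)+4(10) = 50°C
32°C vs 50°C → primer B is higher.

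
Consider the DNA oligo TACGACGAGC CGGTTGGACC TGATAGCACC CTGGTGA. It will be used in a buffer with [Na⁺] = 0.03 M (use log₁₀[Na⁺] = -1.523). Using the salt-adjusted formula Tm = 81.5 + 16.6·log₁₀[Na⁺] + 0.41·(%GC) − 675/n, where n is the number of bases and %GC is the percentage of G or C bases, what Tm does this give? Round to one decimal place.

Length n = 37. C=10, T=7, G=12, A=8
G+C = 22, so %GC = 22/37 × 100 = 59.459%
Salt term: 16.6 × (-1.523) = -25.282
GC term: 0.41 × 59.459 = 24.378; length term: −675/37 = −18.243
Tm = 81.5 + (-25.282) + 24.378 − 18.243 = 62.353 → 62.4°C

62.4°C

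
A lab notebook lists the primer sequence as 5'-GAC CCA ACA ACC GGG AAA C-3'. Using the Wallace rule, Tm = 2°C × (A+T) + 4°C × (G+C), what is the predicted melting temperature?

60°C

Scanning the sequence gives T=0, C=7, G=4, A=8.
So N_AT = 8 and N_GC = 11.
Tm = 2(8) + 4(11) = 16 + 44 = 60°C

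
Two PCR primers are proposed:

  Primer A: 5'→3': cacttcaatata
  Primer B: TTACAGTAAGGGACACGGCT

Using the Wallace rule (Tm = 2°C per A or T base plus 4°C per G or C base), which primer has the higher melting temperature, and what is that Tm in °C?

Primer B, 60°C

Primer A: A+T=9, G+C=3 → Tm = 2(9)+4(3) = 30°C
Primer B: A+T=10, G+C=10 → Tm = 2(10)+4(10) = 60°C
30°C vs 60°C → primer B is higher.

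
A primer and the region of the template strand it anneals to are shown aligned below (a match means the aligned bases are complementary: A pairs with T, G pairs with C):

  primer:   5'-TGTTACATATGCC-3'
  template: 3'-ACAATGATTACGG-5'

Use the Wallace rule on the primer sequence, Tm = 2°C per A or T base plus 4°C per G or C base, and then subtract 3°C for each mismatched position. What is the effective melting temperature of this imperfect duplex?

Primer base counts: A=3, T=5, G=2, C=3 → A+T=8, G+C=5
Perfect-match Tm = 2(8) + 4(5) = 16 + 20 = 36°C
Mismatches (positions where the bases are not complementary): 2 (at positions 7, 8)
Effective Tm = 36 − 2×3 = 36 − 6 = 30°C

30°C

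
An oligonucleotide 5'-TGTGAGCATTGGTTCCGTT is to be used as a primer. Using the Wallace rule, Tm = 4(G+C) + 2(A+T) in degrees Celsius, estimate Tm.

Scanning the sequence gives A=2, G=6, C=3, T=8.
A+T = 10, G+C = 9
Tm = 4·9 + 2·10 = 36 + 20 = 56°C

56°C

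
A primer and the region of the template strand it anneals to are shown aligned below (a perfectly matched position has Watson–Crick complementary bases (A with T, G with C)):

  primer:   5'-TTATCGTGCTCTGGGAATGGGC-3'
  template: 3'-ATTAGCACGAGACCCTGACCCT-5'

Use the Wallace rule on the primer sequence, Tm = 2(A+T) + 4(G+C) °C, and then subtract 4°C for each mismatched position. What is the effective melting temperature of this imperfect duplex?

56°C

Primer base counts: A=3, T=7, G=8, C=4 → A+T=10, G+C=12
Perfect-match Tm = 2(10) + 4(12) = 20 + 48 = 68°C
Mismatches (positions where the bases are not complementary): 3 (at positions 2, 17, 22)
Effective Tm = 68 − 3×4 = 68 − 12 = 56°C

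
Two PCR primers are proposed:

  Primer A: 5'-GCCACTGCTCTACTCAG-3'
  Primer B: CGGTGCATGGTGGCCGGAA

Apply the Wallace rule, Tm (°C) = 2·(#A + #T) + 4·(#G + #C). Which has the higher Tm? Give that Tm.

Primer B, 64°C

Primer A: A+T=7, G+C=10 → Tm = 2(7)+4(10) = 54°C
Primer B: A+T=6, G+C=13 → Tm = 2(6)+4(13) = 64°C
54°C vs 64°C → primer B is higher.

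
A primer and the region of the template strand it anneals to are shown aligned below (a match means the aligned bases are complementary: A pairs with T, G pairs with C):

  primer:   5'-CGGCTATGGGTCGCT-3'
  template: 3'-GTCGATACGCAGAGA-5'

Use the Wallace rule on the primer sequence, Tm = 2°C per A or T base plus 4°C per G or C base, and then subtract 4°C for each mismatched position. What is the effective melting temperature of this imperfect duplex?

Primer base counts: A=1, T=4, G=6, C=4 → A+T=5, G+C=10
Perfect-match Tm = 2(5) + 4(10) = 10 + 40 = 50°C
Mismatches (positions where the bases are not complementary): 3 (at positions 2, 9, 13)
Effective Tm = 50 − 3×4 = 50 − 12 = 38°C

38°C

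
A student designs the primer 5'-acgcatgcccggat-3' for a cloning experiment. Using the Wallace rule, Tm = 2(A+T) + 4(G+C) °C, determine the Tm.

46°C

G=4, A=3, C=5, T=2
AT pairs contribute 5, GC pairs contribute 9.
Tm = 2(5) + 4(9) = 10 + 36 = 46°C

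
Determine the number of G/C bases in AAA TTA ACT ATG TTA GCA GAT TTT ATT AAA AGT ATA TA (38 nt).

Base counts: T=15, C=2, G=4, A=17
Total G or C: 4 + 2 = 6

6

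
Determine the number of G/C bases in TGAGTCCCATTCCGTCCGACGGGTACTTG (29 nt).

17

Counting bases: A=4, G=8, C=9, T=8
G+C = 8 + 9 = 17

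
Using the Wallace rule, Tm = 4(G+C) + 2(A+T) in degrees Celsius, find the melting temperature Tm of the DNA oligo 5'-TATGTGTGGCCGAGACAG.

Counting bases: G=7, A=4, T=4, C=3
AT pairs contribute 8, GC pairs contribute 10.
Tm = 2×8 + 4×10 = 56°C

56°C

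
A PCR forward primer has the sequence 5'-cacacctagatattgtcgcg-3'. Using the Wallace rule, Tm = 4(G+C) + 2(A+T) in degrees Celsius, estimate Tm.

Scanning the sequence gives A=5, T=5, C=6, G=4.
So N_AT = 10 and N_GC = 10.
Tm = 4·10 + 2·10 = 40 + 20 = 60°C

60°C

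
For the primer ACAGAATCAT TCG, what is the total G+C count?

Counting bases: A=5, C=3, T=3, G=2
Total G or C: 2 + 3 = 5

5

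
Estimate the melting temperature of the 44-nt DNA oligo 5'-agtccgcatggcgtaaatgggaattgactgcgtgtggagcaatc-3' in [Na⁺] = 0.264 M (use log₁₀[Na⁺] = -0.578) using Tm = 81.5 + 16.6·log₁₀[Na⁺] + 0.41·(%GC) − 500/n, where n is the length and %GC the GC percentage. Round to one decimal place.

82.0°C

Length n = 44. Base counts: A=11, G=15, T=10, C=8
G+C = 23, so %GC = 23/44 × 100 = 52.273%
Salt term: 16.6 × (-0.578) = -9.595
GC term: 0.41 × 52.273 = 21.432; length term: −500/44 = −11.364
Tm = 81.5 + (-9.595) + 21.432 − 11.364 = 81.973 → 82.0°C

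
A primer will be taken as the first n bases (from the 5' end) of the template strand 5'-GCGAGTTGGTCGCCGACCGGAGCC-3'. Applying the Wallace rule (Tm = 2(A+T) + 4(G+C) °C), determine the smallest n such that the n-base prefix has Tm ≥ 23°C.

n = 8

First 7 bases: GCGAGTT → Tm = 22°C (< 23°C)
First 8 bases: GCGAGTTG → Tm = 26°C (≥ 23°C)
Each additional base adds 2°C (A/T) or 4°C (G/C), so Tm is non-decreasing in n; n = 8 is the first length to reach 23°C.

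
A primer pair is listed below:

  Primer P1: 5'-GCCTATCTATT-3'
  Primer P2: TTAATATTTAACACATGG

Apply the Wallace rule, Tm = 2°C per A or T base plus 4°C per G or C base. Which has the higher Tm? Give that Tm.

Primer P2, 44°C

Primer P1: A+T=7, G+C=4 → Tm = 2(7)+4(4) = 30°C
Primer P2: A+T=14, G+C=4 → Tm = 2(14)+4(4) = 44°C
30°C vs 44°C → primer P2 is higher.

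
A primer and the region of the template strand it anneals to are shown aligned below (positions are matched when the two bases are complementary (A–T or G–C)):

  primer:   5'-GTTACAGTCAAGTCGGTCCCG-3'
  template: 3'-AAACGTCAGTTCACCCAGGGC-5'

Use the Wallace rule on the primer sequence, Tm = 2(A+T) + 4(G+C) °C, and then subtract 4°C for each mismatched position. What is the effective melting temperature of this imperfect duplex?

54°C

Primer base counts: A=4, T=5, G=6, C=6 → A+T=9, G+C=12
Perfect-match Tm = 2(9) + 4(12) = 18 + 48 = 66°C
Mismatches (positions where the bases are not complementary): 3 (at positions 1, 4, 14)
Effective Tm = 66 − 3×4 = 66 − 12 = 54°C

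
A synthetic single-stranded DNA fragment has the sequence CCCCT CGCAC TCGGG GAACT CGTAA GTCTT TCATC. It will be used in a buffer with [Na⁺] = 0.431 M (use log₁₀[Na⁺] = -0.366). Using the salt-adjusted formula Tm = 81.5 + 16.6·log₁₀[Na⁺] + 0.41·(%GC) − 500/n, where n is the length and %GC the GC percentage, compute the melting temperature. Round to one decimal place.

84.6°C

Length n = 35. Base counts: C=13, A=6, G=7, T=9
G+C = 20, so %GC = 20/35 × 100 = 57.143%
Salt term: 16.6 × (-0.366) = -6.076
GC term: 0.41 × 57.143 = 23.429; length term: −500/35 = −14.286
Tm = 81.5 + (-6.076) + 23.429 − 14.286 = 84.567 → 84.6°C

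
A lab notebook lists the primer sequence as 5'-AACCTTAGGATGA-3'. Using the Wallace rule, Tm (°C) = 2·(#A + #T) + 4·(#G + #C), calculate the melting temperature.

36°C

Counting bases: A=5, T=3, C=2, G=3
AT pairs contribute 8, GC pairs contribute 5.
Tm = 4·5 + 2·8 = 20 + 16 = 36°C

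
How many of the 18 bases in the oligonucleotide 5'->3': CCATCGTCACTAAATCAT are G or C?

Scanning the sequence gives T=5, A=6, G=1, C=6.
G+C = 1 + 6 = 7

7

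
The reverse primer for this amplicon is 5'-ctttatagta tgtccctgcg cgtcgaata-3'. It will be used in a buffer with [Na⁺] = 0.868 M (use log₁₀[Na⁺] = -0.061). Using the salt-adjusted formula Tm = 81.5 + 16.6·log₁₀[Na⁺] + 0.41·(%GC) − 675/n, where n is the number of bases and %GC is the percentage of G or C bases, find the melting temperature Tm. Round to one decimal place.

75.6°C

Length n = 29. G=6, C=7, A=6, T=10
G+C = 13, so %GC = 13/29 × 100 = 44.828%
Salt term: 16.6 × (-0.061) = -1.013
GC term: 0.41 × 44.828 = 18.379; length term: −675/29 = −23.276
Tm = 81.5 + (-1.013) + 18.379 − 23.276 = 75.59 → 75.6°C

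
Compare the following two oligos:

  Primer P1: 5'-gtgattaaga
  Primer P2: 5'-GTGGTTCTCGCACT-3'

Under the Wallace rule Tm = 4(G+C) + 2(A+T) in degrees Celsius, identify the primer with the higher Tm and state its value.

Primer P2, 44°C

Primer P1: A+T=7, G+C=3 → Tm = 2(7)+4(3) = 26°C
Primer P2: A+T=6, G+C=8 → Tm = 2(6)+4(8) = 44°C
26°C vs 44°C → primer P2 is higher.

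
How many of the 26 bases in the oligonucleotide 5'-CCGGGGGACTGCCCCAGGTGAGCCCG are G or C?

21

C=10, A=3, T=2, G=11
Total G or C: 11 + 10 = 21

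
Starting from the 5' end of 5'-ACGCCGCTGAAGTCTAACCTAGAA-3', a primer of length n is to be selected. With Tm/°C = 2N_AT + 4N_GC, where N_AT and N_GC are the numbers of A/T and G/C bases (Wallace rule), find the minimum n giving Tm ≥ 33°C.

First 9 bases: ACGCCGCTG → Tm = 32°C (< 33°C)
First 10 bases: ACGCCGCTGA → Tm = 34°C (≥ 33°C)
Since every base adds ≥2°C, Tm only increases with n, so the threshold is first crossed at n = 10.

n = 10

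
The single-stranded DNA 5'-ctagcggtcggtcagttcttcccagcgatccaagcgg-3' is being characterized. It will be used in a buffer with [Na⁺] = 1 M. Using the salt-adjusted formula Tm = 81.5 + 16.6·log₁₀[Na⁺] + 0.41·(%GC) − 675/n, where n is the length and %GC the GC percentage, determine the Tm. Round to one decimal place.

88.7°C

Length n = 37. Scanning the sequence gives C=12, G=11, A=6, T=8.
G+C = 23, so %GC = 23/37 × 100 = 62.162%
Salt term: 16.6 × (0) = 0
GC term: 0.41 × 62.162 = 25.486; length term: −675/37 = −18.243
Tm = 81.5 + (0) + 25.486 − 18.243 = 88.743 → 88.7°C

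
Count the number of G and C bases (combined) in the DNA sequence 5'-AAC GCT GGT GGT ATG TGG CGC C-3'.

14

Scanning the sequence gives C=5, G=9, A=3, T=5.
Total G or C: 9 + 5 = 14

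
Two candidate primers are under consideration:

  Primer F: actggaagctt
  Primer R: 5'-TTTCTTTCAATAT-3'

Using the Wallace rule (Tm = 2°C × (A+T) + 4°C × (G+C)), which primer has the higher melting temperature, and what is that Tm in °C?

Primer F, 32°C

Primer F: A+T=6, G+C=5 → Tm = 2(6)+4(5) = 32°C
Primer R: A+T=11, G+C=2 → Tm = 2(11)+4(2) = 30°C
32°C vs 30°C → primer F is higher.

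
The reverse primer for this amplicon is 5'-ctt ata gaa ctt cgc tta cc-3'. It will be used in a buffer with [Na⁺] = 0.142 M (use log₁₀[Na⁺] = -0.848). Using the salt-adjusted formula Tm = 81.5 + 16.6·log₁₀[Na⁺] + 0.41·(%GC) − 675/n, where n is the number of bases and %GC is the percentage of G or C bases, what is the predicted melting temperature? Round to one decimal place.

Length n = 20. Base counts: T=7, G=2, C=6, A=5
G+C = 8, so %GC = 8/20 × 100 = 40%
Salt term: 16.6 × (-0.848) = -14.077
GC term: 0.41 × 40 = 16.4; length term: −675/20 = −33.75
Tm = 81.5 + (-14.077) + 16.4 − 33.75 = 50.073 → 50.1°C

50.1°C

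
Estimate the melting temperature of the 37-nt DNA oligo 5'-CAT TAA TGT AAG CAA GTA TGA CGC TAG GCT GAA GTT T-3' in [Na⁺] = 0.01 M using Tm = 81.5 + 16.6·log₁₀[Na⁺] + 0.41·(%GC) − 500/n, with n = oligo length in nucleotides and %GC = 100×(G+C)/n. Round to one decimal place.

50.3°C

Length n = 37. G=9, T=11, A=12, C=5
G+C = 14, so %GC = 14/37 × 100 = 37.838%
Salt term: 16.6 × (-2) = -33.2
GC term: 0.41 × 37.838 = 15.514; length term: −500/37 = −13.514
Tm = 81.5 + (-33.2) + 15.514 − 13.514 = 50.3 → 50.3°C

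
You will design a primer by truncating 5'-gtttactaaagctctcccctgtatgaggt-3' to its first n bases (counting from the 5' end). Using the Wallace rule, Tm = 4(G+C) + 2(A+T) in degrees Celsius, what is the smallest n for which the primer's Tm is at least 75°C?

First 26 bases: GTTTACTAAAGCTCTCCCCTGTATGA → Tm = 74°C (< 75°C)
First 27 bases: GTTTACTAAAGCTCTCCCCTGTATGAG → Tm = 78°C (≥ 75°C)
Each additional base adds 2°C (A/T) or 4°C (G/C), so Tm is non-decreasing in n; n = 27 is the first length to reach 75°C.

n = 27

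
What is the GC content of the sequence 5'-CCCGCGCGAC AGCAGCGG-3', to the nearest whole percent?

Scanning the sequence gives G=7, C=8, A=3, T=0.
G+C = 7 + 8 = 15 out of 18 bases
%GC = 15/18 × 100 = 83.33% ≈ 83%

83%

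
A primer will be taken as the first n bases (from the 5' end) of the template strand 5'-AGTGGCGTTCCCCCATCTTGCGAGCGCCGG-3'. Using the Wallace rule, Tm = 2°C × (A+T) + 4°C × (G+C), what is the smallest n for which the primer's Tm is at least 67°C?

n = 21

First 20 bases: AGTGGCGTTCCCCCATCTTG → Tm = 64°C (< 67°C)
First 21 bases: AGTGGCGTTCCCCCATCTTGC → Tm = 68°C (≥ 67°C)
Since every base adds ≥2°C, Tm only increases with n, so the threshold is first crossed at n = 21.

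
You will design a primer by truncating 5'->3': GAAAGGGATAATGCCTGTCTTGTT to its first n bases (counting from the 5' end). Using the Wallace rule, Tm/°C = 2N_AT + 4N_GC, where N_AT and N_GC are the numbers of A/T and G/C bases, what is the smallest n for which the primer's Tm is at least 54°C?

First 18 bases: GAAAGGGATAATGCCTGT → Tm = 52°C (< 54°C)
First 19 bases: GAAAGGGATAATGCCTGTC → Tm = 56°C (≥ 54°C)
Since every base adds ≥2°C, Tm only increases with n, so the threshold is first crossed at n = 19.

n = 19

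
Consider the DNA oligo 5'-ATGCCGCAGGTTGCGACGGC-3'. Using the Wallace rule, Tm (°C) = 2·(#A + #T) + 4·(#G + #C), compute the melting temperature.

T=3, G=8, A=3, C=6
So N_AT = 6 and N_GC = 14.
Tm = 4·14 + 2·6 = 56 + 12 = 68°C

68°C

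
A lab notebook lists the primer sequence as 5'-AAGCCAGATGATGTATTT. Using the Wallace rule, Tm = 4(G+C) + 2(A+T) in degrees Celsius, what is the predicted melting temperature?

48°C

Scanning the sequence gives G=4, A=6, C=2, T=6.
AT pairs contribute 12, GC pairs contribute 6.
Tm = 2(12) + 4(6) = 24 + 24 = 48°C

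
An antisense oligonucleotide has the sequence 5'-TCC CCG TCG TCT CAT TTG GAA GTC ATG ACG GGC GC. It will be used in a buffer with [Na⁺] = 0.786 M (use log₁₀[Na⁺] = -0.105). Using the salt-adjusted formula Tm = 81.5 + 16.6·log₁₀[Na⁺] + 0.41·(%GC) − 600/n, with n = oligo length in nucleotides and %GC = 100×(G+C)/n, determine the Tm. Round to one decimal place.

87.2°C

Length n = 35. A=5, T=9, G=10, C=11
G+C = 21, so %GC = 21/35 × 100 = 60%
Salt term: 16.6 × (-0.105) = -1.743
GC term: 0.41 × 60 = 24.6; length term: −600/35 = −17.143
Tm = 81.5 + (-1.743) + 24.6 − 17.143 = 87.214 → 87.2°C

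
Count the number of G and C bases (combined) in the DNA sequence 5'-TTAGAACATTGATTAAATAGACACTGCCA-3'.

Counting bases: G=4, T=8, A=12, C=5
G+C = 4 + 5 = 9

9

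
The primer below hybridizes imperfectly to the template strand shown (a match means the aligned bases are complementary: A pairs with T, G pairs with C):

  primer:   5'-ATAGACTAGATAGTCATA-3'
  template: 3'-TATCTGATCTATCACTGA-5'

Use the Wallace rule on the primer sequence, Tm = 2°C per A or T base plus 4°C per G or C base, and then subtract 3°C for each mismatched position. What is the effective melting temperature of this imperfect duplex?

37°C

Primer base counts: A=8, T=5, G=3, C=2 → A+T=13, G+C=5
Perfect-match Tm = 2(13) + 4(5) = 26 + 20 = 46°C
Mismatches (positions where the bases are not complementary): 3 (at positions 15, 17, 18)
Effective Tm = 46 − 3×3 = 46 − 9 = 37°C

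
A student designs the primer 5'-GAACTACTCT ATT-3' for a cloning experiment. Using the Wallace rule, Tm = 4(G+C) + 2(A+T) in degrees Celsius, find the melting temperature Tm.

Counting bases: C=3, A=4, G=1, T=5
AT pairs contribute 9, GC pairs contribute 4.
Tm = 4·4 + 2·9 = 16 + 18 = 34°C

34°C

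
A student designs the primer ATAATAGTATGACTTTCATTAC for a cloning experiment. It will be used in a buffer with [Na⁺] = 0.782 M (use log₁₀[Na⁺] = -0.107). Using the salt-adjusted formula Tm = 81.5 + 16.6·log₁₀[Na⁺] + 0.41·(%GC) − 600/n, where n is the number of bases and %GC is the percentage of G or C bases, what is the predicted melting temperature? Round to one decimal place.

Length n = 22. Counting bases: G=2, T=9, A=8, C=3
G+C = 5, so %GC = 5/22 × 100 = 22.727%
Salt term: 16.6 × (-0.107) = -1.776
GC term: 0.41 × 22.727 = 9.318; length term: −600/22 = −27.273
Tm = 81.5 + (-1.776) + 9.318 − 27.273 = 61.769 → 61.8°C

61.8°C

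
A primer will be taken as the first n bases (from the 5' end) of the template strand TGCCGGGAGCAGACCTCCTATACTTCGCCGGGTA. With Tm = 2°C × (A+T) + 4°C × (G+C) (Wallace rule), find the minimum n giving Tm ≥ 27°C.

First 7 bases: TGCCGGG → Tm = 26°C (< 27°C)
First 8 bases: TGCCGGGA → Tm = 28°C (≥ 27°C)
Since every base adds ≥2°C, Tm only increases with n, so the threshold is first crossed at n = 8.

n = 8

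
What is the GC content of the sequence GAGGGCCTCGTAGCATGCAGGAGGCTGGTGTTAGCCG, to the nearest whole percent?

65%

Base counts: C=8, A=6, G=16, T=7
G+C = 16 + 8 = 24 out of 37 bases
%GC = 24/37 × 100 = 64.86% ≈ 65%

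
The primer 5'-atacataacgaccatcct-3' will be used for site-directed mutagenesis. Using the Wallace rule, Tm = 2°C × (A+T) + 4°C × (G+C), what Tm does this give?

Counting bases: C=6, T=4, A=7, G=1
A+T = 11, G+C = 7
Tm = 2(11) + 4(7) = 22 + 28 = 50°C

50°C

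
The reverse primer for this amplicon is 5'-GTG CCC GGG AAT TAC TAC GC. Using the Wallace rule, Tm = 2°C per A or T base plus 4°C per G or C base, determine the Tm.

64°C

Counting bases: T=4, G=6, A=4, C=6
A+T = 8, G+C = 12
Tm = 2×8 + 4×12 = 64°C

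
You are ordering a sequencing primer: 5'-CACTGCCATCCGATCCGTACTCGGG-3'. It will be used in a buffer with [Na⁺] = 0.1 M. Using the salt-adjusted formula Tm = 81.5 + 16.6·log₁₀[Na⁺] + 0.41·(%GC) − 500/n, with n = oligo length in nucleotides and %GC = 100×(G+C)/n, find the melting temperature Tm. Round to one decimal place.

Length n = 25. G=6, C=10, A=4, T=5
G+C = 16, so %GC = 16/25 × 100 = 64%
Salt term: 16.6 × (-1) = -16.6
GC term: 0.41 × 64 = 26.24; length term: −500/25 = −20
Tm = 81.5 + (-16.6) + 26.24 − 20 = 71.14 → 71.1°C

71.1°C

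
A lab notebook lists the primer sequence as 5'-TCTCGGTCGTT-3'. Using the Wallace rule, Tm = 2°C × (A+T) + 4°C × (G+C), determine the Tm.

34°C

Base counts: A=0, G=3, C=3, T=5
A+T = 5, G+C = 6
Tm = 2×5 + 4×6 = 34°C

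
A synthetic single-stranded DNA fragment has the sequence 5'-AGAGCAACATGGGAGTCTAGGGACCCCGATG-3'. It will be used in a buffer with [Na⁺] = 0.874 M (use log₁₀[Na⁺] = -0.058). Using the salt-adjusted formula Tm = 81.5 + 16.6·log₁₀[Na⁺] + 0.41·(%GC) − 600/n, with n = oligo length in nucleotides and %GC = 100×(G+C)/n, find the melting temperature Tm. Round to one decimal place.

85.0°C

Length n = 31. Base counts: G=11, T=4, A=9, C=7
G+C = 18, so %GC = 18/31 × 100 = 58.065%
Salt term: 16.6 × (-0.058) = -0.963
GC term: 0.41 × 58.065 = 23.807; length term: −600/31 = −19.355
Tm = 81.5 + (-0.963) + 23.807 − 19.355 = 84.989 → 85.0°C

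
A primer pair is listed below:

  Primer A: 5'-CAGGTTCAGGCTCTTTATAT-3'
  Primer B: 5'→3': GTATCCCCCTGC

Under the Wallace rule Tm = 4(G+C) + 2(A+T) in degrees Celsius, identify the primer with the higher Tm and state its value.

Primer A: A+T=12, G+C=8 → Tm = 2(12)+4(8) = 56°C
Primer B: A+T=4, G+C=8 → Tm = 2(4)+4(8) = 40°C
56°C vs 40°C → primer A is higher.

Primer A, 56°C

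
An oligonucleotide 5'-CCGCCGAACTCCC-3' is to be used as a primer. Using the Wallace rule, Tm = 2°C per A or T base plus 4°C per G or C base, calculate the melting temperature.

T=1, G=2, C=8, A=2
So N_AT = 3 and N_GC = 10.
Tm = 2×3 + 4×10 = 46°C

46°C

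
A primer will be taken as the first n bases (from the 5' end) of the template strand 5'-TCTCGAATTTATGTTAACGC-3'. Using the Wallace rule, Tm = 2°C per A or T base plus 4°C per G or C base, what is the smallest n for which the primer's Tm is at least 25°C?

n = 10

First 9 bases: TCTCGAATT → Tm = 24°C (< 25°C)
First 10 bases: TCTCGAATTT → Tm = 26°C (≥ 25°C)
Each additional base adds 2°C (A/T) or 4°C (G/C), so Tm is non-decreasing in n; n = 10 is the first length to reach 25°C.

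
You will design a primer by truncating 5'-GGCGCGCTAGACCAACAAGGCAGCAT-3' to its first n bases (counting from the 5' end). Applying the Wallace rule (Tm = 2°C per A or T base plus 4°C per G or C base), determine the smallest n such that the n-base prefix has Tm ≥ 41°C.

First 11 bases: GGCGCGCTAGA → Tm = 38°C (< 41°C)
First 12 bases: GGCGCGCTAGAC → Tm = 42°C (≥ 41°C)
Each additional base adds 2°C (A/T) or 4°C (G/C), so Tm is non-decreasing in n; n = 12 is the first length to reach 41°C.

n = 12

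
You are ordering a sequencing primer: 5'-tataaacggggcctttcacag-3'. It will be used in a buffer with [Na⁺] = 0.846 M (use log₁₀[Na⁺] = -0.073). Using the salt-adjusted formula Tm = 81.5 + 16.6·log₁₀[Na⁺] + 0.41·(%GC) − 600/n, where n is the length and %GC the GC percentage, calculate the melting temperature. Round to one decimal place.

Length n = 21. T=5, C=5, G=5, A=6
G+C = 10, so %GC = 10/21 × 100 = 47.619%
Salt term: 16.6 × (-0.073) = -1.212
GC term: 0.41 × 47.619 = 19.524; length term: −600/21 = −28.571
Tm = 81.5 + (-1.212) + 19.524 − 28.571 = 71.241 → 71.2°C

71.2°C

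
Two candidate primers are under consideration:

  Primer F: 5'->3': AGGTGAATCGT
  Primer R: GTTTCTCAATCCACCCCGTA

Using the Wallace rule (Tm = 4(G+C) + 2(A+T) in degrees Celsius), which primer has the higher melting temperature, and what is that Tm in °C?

Primer F: A+T=6, G+C=5 → Tm = 2(6)+4(5) = 32°C
Primer R: A+T=10, G+C=10 → Tm = 2(10)+4(10) = 60°C
32°C vs 60°C → primer R is higher.

Primer R, 60°C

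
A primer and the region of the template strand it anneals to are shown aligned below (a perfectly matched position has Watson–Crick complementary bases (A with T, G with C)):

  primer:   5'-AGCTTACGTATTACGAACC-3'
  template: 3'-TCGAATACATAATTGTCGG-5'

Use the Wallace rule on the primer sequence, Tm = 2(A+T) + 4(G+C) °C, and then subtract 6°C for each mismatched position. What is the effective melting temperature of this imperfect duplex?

Primer base counts: A=6, T=5, G=3, C=5 → A+T=11, G+C=8
Perfect-match Tm = 2(11) + 4(8) = 22 + 32 = 54°C
Mismatches (positions where the bases are not complementary): 4 (at positions 7, 14, 15, 17)
Effective Tm = 54 − 4×6 = 54 − 24 = 30°C

30°C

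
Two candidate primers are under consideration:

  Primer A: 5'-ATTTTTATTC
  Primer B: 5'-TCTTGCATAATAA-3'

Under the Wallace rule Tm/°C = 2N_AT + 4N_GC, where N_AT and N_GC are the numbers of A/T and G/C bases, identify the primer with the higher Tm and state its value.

Primer B, 32°C

Primer A: A+T=9, G+C=1 → Tm = 2(9)+4(1) = 22°C
Primer B: A+T=10, G+C=3 → Tm = 2(10)+4(3) = 32°C
22°C vs 32°C → primer B is higher.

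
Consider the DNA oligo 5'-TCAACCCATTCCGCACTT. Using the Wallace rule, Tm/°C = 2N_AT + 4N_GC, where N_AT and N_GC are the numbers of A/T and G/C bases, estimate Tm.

54°C

Base counts: A=4, T=5, C=8, G=1
So N_AT = 9 and N_GC = 9.
Tm = 4·9 + 2·9 = 36 + 18 = 54°C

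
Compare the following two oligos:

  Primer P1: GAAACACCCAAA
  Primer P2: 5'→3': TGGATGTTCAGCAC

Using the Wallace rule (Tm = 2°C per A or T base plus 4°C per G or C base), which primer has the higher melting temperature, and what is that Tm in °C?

Primer P1: A+T=7, G+C=5 → Tm = 2(7)+4(5) = 34°C
Primer P2: A+T=7, G+C=7 → Tm = 2(7)+4(7) = 42°C
34°C vs 42°C → primer P2 is higher.

Primer P2, 42°C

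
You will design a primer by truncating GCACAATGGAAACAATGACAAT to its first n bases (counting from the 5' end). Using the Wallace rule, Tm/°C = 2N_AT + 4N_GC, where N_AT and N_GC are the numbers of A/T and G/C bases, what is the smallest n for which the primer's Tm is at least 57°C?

First 20 bases: GCACAATGGAAACAATGACA → Tm = 56°C (< 57°C)
First 21 bases: GCACAATGGAAACAATGACAA → Tm = 58°C (≥ 57°C)
Each additional base adds 2°C (A/T) or 4°C (G/C), so Tm is non-decreasing in n; n = 21 is the first length to reach 57°C.

n = 21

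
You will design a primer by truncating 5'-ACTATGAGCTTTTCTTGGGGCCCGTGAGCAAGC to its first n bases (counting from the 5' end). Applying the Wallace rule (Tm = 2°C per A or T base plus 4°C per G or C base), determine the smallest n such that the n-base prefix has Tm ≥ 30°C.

First 10 bases: ACTATGAGCT → Tm = 28°C (< 30°C)
First 11 bases: ACTATGAGCTT → Tm = 30°C (≥ 30°C)
Since every base adds ≥2°C, Tm only increases with n, so the threshold is first crossed at n = 11.

n = 11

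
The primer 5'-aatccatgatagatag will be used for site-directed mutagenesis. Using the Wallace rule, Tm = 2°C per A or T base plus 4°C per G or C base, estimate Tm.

42°C

Counting bases: T=4, G=3, A=7, C=2
A+T = 11, G+C = 5
Tm = 4·5 + 2·11 = 20 + 22 = 42°C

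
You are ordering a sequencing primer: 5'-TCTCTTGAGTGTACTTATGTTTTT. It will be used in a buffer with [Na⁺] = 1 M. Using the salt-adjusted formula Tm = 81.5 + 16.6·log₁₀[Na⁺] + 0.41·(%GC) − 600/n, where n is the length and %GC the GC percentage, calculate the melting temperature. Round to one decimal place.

Length n = 24. G=4, T=14, A=3, C=3
G+C = 7, so %GC = 7/24 × 100 = 29.167%
Salt term: 16.6 × (0) = 0
GC term: 0.41 × 29.167 = 11.958; length term: −600/24 = −25
Tm = 81.5 + (0) + 11.958 − 25 = 68.458 → 68.5°C

68.5°C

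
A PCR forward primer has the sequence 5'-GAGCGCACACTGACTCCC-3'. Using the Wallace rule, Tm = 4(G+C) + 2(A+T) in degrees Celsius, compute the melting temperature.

G=4, A=4, C=8, T=2
A+T = 6, G+C = 12
Tm = 2×6 + 4×12 = 60°C

60°C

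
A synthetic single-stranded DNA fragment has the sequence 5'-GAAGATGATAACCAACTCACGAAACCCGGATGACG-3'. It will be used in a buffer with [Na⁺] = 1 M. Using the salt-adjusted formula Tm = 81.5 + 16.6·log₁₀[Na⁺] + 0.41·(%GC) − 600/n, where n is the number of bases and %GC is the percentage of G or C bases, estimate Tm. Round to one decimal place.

Length n = 35. G=8, C=9, A=14, T=4
G+C = 17, so %GC = 17/35 × 100 = 48.571%
Salt term: 16.6 × (0) = 0
GC term: 0.41 × 48.571 = 19.914; length term: −600/35 = −17.143
Tm = 81.5 + (0) + 19.914 − 17.143 = 84.271 → 84.3°C

84.3°C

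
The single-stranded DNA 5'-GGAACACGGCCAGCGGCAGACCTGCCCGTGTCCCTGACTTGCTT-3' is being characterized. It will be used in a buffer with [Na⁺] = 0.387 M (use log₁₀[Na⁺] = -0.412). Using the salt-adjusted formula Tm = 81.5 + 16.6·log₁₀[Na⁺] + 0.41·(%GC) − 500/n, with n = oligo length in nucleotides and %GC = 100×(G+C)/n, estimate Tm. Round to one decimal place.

90.3°C

Length n = 44. C=16, A=7, T=8, G=13
G+C = 29, so %GC = 29/44 × 100 = 65.909%
Salt term: 16.6 × (-0.412) = -6.839
GC term: 0.41 × 65.909 = 27.023; length term: −500/44 = −11.364
Tm = 81.5 + (-6.839) + 27.023 − 11.364 = 90.32 → 90.3°C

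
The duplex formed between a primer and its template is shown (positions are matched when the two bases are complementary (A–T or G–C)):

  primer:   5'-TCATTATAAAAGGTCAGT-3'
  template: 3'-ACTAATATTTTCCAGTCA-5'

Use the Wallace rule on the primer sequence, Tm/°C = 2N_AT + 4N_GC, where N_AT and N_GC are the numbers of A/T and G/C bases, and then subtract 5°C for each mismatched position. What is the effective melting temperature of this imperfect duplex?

41°C

Primer base counts: A=7, T=6, G=3, C=2 → A+T=13, G+C=5
Perfect-match Tm = 2(13) + 4(5) = 26 + 20 = 46°C
Mismatches (positions where the bases are not complementary): 1 (at position 2)
Effective Tm = 46 − 1×5 = 46 − 5 = 41°C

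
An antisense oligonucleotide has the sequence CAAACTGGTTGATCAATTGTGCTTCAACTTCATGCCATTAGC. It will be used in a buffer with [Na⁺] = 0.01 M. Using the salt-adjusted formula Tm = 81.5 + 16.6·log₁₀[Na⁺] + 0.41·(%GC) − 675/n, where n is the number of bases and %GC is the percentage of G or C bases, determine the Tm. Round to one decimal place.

48.8°C

Length n = 42. Scanning the sequence gives T=14, A=11, C=10, G=7.
G+C = 17, so %GC = 17/42 × 100 = 40.476%
Salt term: 16.6 × (-2) = -33.2
GC term: 0.41 × 40.476 = 16.595; length term: −675/42 = −16.071
Tm = 81.5 + (-33.2) + 16.595 − 16.071 = 48.824 → 48.8°C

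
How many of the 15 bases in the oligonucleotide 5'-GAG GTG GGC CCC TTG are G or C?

11

C=4, T=3, G=7, A=1
Total G or C: 7 + 4 = 11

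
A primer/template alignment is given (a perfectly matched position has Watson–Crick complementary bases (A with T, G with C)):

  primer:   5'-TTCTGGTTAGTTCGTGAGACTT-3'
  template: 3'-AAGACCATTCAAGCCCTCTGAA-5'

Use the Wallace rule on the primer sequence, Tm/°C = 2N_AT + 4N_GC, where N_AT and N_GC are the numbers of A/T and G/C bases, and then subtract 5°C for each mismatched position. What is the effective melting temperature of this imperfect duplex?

Primer base counts: A=3, T=10, G=6, C=3 → A+T=13, G+C=9
Perfect-match Tm = 2(13) + 4(9) = 26 + 36 = 62°C
Mismatches (positions where the bases are not complementary): 2 (at positions 8, 15)
Effective Tm = 62 − 2×5 = 62 − 10 = 52°C

52°C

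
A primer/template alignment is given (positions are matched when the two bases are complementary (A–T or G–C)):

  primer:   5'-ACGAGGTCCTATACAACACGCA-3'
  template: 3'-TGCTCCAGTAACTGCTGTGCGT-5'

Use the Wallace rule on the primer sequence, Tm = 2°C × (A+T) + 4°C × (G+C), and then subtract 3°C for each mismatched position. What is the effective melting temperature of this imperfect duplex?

Primer base counts: A=8, T=3, G=4, C=7 → A+T=11, G+C=11
Perfect-match Tm = 2(11) + 4(11) = 22 + 44 = 66°C
Mismatches (positions where the bases are not complementary): 4 (at positions 9, 11, 12, 15)
Effective Tm = 66 − 4×3 = 66 − 12 = 54°C

54°C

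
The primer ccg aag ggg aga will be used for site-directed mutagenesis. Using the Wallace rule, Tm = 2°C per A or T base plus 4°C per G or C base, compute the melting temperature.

C=2, G=6, A=4, T=0
A+T = 4, G+C = 8
Tm = 2(4) + 4(8) = 8 + 32 = 40°C

40°C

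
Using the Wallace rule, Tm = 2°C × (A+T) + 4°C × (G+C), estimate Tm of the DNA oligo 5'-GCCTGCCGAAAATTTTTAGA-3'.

Base counts: C=4, A=6, T=6, G=4
AT pairs contribute 12, GC pairs contribute 8.
Tm = 2(12) + 4(8) = 24 + 32 = 56°C

56°C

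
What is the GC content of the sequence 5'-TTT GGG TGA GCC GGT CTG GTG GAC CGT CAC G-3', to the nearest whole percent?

A=3, G=13, T=8, C=7
G+C = 13 + 7 = 20 out of 31 bases
%GC = 20/31 × 100 = 64.52% ≈ 65%

65%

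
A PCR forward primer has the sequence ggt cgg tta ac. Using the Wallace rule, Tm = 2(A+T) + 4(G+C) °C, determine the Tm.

Scanning the sequence gives G=4, T=3, A=2, C=2.
So N_AT = 5 and N_GC = 6.
Tm = 2×5 + 4×6 = 34°C

34°C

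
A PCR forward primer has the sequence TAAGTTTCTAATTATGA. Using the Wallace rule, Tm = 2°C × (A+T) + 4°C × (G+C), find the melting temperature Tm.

40°C

Base counts: C=1, G=2, A=6, T=8
A+T = 14, G+C = 3
Tm = 2×14 + 4×3 = 40°C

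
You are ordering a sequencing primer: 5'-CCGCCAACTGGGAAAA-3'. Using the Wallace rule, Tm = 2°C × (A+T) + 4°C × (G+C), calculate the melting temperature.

50°C

Counting bases: A=6, G=4, T=1, C=5
So N_AT = 7 and N_GC = 9.
Tm = 4·9 + 2·7 = 36 + 14 = 50°C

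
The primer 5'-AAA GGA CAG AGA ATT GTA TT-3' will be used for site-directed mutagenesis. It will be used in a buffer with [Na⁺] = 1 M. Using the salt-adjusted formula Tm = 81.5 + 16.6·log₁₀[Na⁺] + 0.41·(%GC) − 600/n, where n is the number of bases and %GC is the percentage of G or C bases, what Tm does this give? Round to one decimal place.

Length n = 20. Base counts: G=5, C=1, A=9, T=5
G+C = 6, so %GC = 6/20 × 100 = 30%
Salt term: 16.6 × (0) = 0
GC term: 0.41 × 30 = 12.3; length term: −600/20 = −30
Tm = 81.5 + (0) + 12.3 − 30 = 63.8 → 63.8°C

63.8°C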